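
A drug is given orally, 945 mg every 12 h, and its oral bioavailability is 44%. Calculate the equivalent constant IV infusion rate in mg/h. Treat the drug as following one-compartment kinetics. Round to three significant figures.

34.7 mg/h

Equivalent systemic input: infusion rate = F·D/τ.
Rate = 0.44 × 945 / 12 = 34.65 mg/h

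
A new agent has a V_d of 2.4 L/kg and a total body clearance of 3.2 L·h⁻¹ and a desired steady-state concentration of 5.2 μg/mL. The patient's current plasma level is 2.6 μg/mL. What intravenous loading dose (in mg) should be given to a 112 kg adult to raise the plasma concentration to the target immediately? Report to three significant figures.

699 mg

Total Vd = 2.4 × 112 = 268.8 L
LD is governed by Vd — clearance does not enter the loading-dose calculation.
Concentration deficit ΔC = 5.2 − 2.6 = 2.600 mg/L
LD = Vd × ΔC = 268.8 × 2.600 = 698.9 mg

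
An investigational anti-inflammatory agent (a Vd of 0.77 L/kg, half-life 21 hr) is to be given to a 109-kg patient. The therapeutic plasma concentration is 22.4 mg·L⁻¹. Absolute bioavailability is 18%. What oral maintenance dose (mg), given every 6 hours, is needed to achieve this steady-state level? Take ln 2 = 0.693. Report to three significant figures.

Vd = 0.77 L/kg × 109 kg = 83.93 L
CL = ln 2 · Vd / t½ = 0.693 × 83.93 / 21 = 2.770 L/h
D = CL × Css × τ / F = 2.770 × 22.4 × 6 / 0.18 = 2068 mg

2070 mg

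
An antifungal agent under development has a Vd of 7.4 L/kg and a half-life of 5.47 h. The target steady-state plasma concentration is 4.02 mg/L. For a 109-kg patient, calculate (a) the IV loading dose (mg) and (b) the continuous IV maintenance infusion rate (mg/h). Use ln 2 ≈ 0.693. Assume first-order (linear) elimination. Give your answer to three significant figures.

Vd = 7.4 L/kg × 109 kg = 806.6 L
LD = Vd × C = 806.6 × 4.02 = 3243 mg
CL = 0.693 × Vd / t½ = 0.693 × 806.6 / 5.47 = 102.2 L/h
Infusion rate = CL × Css = 102.2 × 4.02 = 410.8 mg/h

(a) 3240 mg; (b) 411 mg/h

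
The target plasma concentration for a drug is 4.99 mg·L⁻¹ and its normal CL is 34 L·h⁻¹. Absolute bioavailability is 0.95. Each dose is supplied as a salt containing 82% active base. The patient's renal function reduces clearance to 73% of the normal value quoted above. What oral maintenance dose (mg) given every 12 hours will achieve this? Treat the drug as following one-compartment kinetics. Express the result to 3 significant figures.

Patient clearance = 0.73 × 34.00 = 24.82 L/h
D = CL × Css × τ / F / S = 24.82 × 4.99 × 12 / 0.95 / 0.82 = 1908 mg

1910 mg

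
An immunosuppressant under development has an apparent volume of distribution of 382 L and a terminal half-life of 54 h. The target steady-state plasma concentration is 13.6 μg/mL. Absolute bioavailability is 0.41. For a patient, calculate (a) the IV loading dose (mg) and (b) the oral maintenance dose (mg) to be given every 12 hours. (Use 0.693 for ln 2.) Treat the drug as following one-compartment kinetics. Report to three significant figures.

LD = Vd × C = 382.0 × 13.6 = 5195 mg
CL = 0.693 × Vd / t½ = 0.693 × 382.0 / 54 = 4.902 L/h
D = CL × Css × τ / F = 4.902 × 13.6 × 12 / 0.41 = 1951 mg

(a) 5200 mg; (b) 1950 mg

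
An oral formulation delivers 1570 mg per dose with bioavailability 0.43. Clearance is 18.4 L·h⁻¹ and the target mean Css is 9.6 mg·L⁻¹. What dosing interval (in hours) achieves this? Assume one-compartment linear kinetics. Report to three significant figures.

F·D/τ = CL·Css → τ = F·D / (CL·Css).
τ = 0.43 × 1570 / (18.4 × 9.6) = 3.822 h

3.82 h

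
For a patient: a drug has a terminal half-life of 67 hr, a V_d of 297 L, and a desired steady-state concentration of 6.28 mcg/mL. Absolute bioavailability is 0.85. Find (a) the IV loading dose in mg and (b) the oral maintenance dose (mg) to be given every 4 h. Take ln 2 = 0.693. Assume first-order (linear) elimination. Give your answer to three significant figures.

LD = Vd × C = 297.0 × 6.28 = 1865 mg
CL = 0.693 × Vd / t½ = 0.693 × 297.0 / 67 = 3.072 L/h
D = CL × Css × τ / F = 3.072 × 6.28 × 4 / 0.85 = 90.79 mg

(a) 1870 mg; (b) 90.8 mg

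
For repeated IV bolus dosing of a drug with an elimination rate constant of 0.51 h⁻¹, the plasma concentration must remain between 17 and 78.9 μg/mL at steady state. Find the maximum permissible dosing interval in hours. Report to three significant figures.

3.01 h

Between IV bolus doses, concentration decays as C = C₀·e^(−kτ), so C_peak/C_trough = e^(kτ).
τ_max = ln(C_peak/C_trough) / k = ln(78.9/17) / 0.5100 = 1.535 / 0.5100 = 3.010 h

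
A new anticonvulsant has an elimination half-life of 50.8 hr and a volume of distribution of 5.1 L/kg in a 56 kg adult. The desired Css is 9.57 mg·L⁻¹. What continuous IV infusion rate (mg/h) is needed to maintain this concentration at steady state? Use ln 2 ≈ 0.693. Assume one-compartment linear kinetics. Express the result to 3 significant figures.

Vd = 5.1 L/kg × 56 kg = 285.6 L
CL = 0.693 × Vd / t½ = 0.693 × 285.6 / 50.8 = 3.896 L/h
Infusion rate = CL × Css = 3.896 × 9.57 = 37.28 mg/h

37.3 mg/h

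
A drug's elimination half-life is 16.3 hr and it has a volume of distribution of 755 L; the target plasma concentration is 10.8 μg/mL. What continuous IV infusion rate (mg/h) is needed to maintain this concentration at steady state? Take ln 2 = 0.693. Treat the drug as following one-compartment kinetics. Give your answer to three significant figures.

347 mg/h

k = 0.693/16.3 = 0.04252 h⁻¹, so CL = k·Vd = 0.04252 × 755.0 = 32.10 L/h
Infusion rate = CL × Css = 32.10 × 10.8 = 346.7 mg/h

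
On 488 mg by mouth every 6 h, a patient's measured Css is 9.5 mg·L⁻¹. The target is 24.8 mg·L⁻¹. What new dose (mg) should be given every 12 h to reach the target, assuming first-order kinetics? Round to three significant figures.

For first-order elimination, Css ∝ F·D/(CL·τ); F and CL are unchanged, so Css ∝ D/τ.
D₂ = D₁ × (Css,target / Css,current) × (τ₂/τ₁) = 488 × (24.8/9.5) × (12/6) = 2548 mg

2550 mg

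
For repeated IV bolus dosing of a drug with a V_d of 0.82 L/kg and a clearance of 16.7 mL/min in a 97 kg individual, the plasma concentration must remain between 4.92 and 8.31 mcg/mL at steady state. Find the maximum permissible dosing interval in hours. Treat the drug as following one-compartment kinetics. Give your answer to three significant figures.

Vd = 0.82 L/kg × 97 kg = 79.54 L
Convert clearance: 16.7 mL/min × 60 min/h ÷ 1000 mL/L = 1.002 L/h
k = CL / Vd = 1.002 / 79.54 = 0.01260 h⁻¹
Between IV bolus doses, concentration decays as C = C₀·e^(−kτ), so C_peak/C_trough = e^(kτ).
τ_max = ln(C_peak/C_trough) / k = ln(8.31/4.92) / 0.01260 = 0.5242 / 0.01260 = 41.60 h

41.6 h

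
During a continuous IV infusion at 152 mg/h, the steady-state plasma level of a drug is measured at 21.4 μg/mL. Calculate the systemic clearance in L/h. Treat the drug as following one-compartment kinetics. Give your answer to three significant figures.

7.10 L/h

At steady state, infusion rate = CL × Css, so CL = rate / Css.
CL = 152 / 21.4 = 7.103 L/h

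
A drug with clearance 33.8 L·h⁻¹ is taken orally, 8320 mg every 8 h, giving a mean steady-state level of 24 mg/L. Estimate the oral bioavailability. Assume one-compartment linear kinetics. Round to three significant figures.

0.780

F·D/τ = CL·Css at steady state → F = CL·Css·τ / D.
F = 33.8 × 24 × 8 / 8320 = 0.780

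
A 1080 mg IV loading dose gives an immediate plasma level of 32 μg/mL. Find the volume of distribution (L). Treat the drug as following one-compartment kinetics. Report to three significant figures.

33.8 L

Immediately after an IV bolus, C₀ = Dose / Vd, so Vd = Dose / C₀.
Vd = 1080 / 32 = 33.75 L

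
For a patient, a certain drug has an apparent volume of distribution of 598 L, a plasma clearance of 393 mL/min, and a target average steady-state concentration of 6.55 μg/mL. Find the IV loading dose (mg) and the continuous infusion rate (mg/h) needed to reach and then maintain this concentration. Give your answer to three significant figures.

Loading dose = Vd × C = 598.0 × 6.55 = 3917 mg
Convert clearance: 393 mL/min × 60 min/h ÷ 1000 mL/L = 23.58 L/h
Maintenance infusion rate = CL × Css = 23.58 × 6.55 = 154.4 mg/h

(a) 3920 mg; (b) 154 mg/h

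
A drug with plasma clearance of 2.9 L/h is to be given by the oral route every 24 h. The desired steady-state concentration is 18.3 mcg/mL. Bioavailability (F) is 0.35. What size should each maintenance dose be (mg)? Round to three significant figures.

3640 mg

D = CL × Css × τ / F = 2.900 × 18.3 × 24 / 0.35 = 3639 mg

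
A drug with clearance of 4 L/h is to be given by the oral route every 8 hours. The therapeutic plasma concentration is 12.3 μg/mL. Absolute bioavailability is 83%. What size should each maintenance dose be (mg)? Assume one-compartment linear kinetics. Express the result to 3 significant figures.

At steady state, dose per interval replaces the amount cleared in that interval: F·D/τ = CL·Css.
D = CL × Css × τ / F = 4.000 × 12.3 × 8 / 0.83 = 474.2 mg

474 mg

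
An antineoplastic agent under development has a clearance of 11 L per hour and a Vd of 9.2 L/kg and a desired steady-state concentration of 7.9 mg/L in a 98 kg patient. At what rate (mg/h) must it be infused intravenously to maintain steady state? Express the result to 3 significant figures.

Infusion rate = CL · Css = 11.00 L/h × 7.9 mg/L = 86.90 mg/h

86.9 mg/h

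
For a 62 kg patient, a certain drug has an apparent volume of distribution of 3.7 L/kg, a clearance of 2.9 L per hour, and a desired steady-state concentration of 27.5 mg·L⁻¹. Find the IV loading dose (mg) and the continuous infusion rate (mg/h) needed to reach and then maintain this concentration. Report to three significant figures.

Vd(total) = 62 kg × 3.7 L/kg = 229.4 L
Loading: fill Vd to C_target → 229.4 L × 27.5 mg/L = 6309 mg
Maintenance infusion rate = CL × Css = 2.900 × 27.5 = 79.75 mg/h

(a) 6310 mg; (b) 79.8 mg/h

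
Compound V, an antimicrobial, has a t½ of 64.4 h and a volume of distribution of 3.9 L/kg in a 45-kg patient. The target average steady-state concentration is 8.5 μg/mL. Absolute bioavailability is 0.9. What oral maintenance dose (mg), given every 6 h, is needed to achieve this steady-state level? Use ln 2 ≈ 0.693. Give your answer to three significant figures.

Vd = 3.9 L/kg × 45 kg = 175.5 L
k = 0.693/64.4 = 0.01076 h⁻¹, so CL = k·Vd = 0.01076 × 175.5 = 1.888 L/h
D = CL × Css × τ / F = 1.888 × 8.5 × 6 / 0.9 = 107.0 mg

107 mg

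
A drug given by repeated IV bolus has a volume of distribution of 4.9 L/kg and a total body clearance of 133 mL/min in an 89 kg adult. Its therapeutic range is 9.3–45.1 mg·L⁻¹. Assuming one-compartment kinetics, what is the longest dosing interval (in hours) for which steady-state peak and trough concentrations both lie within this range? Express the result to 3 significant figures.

86.3 h

Vd = 4.9 L/kg × 89 kg = 436.1 L
CL = 133 mL/min = 133 × 0.06 = 7.980 L/h
k = CL / Vd = 7.980 / 436.1 = 0.01830 h⁻¹
Between IV bolus doses, concentration decays as C = C₀·e^(−kτ), so C_peak/C_trough = e^(kτ).
τ_max = ln(C_peak/C_trough) / k = ln(45.1/9.3) / 0.01830 = 1.579 / 0.01830 = 86.28 h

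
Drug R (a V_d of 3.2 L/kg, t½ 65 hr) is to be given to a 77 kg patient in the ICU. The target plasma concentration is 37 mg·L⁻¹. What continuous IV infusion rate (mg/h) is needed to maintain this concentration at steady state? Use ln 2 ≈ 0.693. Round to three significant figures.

97.2 mg/h

Vd(total) = 77 kg × 3.2 L/kg = 246.4 L
CL = ln 2 · Vd / t½ = 0.693 × 246.4 / 65 = 2.627 L/h
Infusion rate = CL × Css = 2.627 × 37 = 97.20 mg/h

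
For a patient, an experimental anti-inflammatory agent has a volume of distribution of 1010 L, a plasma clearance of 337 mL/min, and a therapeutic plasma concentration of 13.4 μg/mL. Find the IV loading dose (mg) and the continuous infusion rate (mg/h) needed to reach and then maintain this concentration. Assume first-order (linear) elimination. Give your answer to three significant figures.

Loading: fill Vd to C_target → 1010 L × 13.4 mg/L = 13530 mg
CL = 337 mL/min × 60/1000 = 20.22 L/h
Infusion rate = 20.22 L/h × 13.4 mg/L = 270.9 mg/h

(a) 13500 mg; (b) 271 mg/h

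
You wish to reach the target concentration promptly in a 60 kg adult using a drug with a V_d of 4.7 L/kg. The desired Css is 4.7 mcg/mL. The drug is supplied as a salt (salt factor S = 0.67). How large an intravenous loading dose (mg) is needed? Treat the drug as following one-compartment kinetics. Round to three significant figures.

1980 mg

Vd(total) = 60 kg × 4.7 L/kg = 282.0 L
LD = Vd × C / S = 282.0 × 4.700 / 0.67 = 1978 mg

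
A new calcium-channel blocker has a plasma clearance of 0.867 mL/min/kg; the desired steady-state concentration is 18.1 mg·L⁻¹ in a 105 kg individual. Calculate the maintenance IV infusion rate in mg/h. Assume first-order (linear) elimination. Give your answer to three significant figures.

CL = 0.867 mL/min/kg × 105 kg = 91.04 mL/min = 91.04 × 60/1000 = 5.462 L/h
At steady state, infusion rate equals elimination rate: rate in = CL × Css.
R₀ = 5.462 × 18.1 = 98.86 mg/h

98.9 mg/h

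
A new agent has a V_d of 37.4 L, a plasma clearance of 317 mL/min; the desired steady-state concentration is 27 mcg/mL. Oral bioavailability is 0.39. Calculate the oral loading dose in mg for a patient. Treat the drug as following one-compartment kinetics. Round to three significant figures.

The loading dose fills Vd to the target concentration; clearance is irrelevant here.
LD = Vd × C / F = 37.40 × 27.00 / 0.39 = 2589 mg

2590 mg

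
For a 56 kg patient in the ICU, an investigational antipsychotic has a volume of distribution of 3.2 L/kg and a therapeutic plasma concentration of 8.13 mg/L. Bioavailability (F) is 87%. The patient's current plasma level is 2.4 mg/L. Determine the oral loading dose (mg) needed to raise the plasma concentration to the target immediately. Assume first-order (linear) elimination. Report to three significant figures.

1180 mg

Total Vd = 3.2 × 56 = 179.2 L
The loading dose fills Vd to the target concentration.
Concentration deficit ΔC = 8.13 − 2.4 = 5.730 mg/L
LD = Vd × ΔC / F = 179.2 × 5.730 / 0.87 = 1180 mg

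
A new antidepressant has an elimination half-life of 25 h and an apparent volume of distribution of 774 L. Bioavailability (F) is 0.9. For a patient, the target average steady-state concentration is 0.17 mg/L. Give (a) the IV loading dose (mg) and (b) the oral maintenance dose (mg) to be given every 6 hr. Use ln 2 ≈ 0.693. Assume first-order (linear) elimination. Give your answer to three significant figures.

LD = Vd × C = 774.0 × 0.17 = 131.6 mg
CL = 0.693 × Vd / t½ = 0.693 × 774.0 / 25 = 21.46 L/h
D = CL × Css × τ / F = 21.46 × 0.17 × 6 / 0.9 = 24.32 mg

(a) 132 mg; (b) 24.3 mg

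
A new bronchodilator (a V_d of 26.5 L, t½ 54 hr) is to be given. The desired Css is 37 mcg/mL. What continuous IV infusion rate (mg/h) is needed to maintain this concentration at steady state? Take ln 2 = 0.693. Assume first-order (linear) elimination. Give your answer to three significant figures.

12.6 mg/h

CL = ln 2 · Vd / t½ = 0.693 × 26.50 / 54 = 0.3401 L/h
Infusion rate = CL × Css = 0.3401 × 37 = 12.58 mg/h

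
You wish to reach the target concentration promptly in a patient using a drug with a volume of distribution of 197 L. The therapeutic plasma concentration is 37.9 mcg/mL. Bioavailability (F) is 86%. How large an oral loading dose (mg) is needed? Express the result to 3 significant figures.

LD = Vd × C / F = 197.0 × 37.90 / 0.86 = 8682 mg

8680 mg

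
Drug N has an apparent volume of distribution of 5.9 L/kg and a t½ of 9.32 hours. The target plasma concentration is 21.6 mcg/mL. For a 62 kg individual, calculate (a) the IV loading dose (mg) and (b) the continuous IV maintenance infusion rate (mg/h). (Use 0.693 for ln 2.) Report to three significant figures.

Vd(total) = 62 kg × 5.9 L/kg = 365.8 L
LD = Vd × C = 365.8 × 21.6 = 7901 mg
CL = 0.693 × Vd / t½ = 0.693 × 365.8 / 9.32 = 27.20 L/h
Infusion rate = CL × Css = 27.20 × 21.6 = 587.5 mg/h

(a) 7900 mg; (b) 588 mg/h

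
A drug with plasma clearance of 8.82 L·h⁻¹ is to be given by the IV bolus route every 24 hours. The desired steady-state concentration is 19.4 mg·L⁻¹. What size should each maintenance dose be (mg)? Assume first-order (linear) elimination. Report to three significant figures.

D = CL × Css × τ = 8.820 × 19.4 × 24 = 4107 mg

4110 mg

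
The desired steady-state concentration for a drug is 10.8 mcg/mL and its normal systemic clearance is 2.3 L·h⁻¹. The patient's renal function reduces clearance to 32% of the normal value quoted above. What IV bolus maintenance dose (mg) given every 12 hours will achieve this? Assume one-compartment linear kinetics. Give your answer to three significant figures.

Patient clearance = 0.32 × 2.300 = 0.7360 L/h
D = CL × Css × τ = 0.7360 × 10.8 × 12 = 95.39 mg

95.4 mg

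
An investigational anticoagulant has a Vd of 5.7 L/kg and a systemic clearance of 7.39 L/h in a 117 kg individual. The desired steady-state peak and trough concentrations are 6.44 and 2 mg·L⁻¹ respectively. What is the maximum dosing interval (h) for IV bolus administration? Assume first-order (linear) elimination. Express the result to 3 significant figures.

106 h

Total Vd = 5.7 × 117 = 666.9 L
k = CL / Vd = 7.390 / 666.9 = 0.01108 h⁻¹
Between IV bolus doses, concentration decays as C = C₀·e^(−kτ), so C_peak/C_trough = e^(kτ).
τ_max = ln(C_peak/C_trough) / k = ln(6.44/2) / 0.01108 = 1.169 / 0.01108 = 105.5 h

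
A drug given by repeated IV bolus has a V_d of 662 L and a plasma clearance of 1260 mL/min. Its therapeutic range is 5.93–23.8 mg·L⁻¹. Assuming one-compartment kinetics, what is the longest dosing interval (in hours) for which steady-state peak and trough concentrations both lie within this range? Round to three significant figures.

CL = 1260 mL/min = 1260 × 0.06 = 75.60 L/h
k = CL / Vd = 75.60 / 662.0 = 0.1142 h⁻¹
Between IV bolus doses, concentration decays as C = C₀·e^(−kτ), so C_peak/C_trough = e^(kτ).
τ_max = ln(C_peak/C_trough) / k = ln(23.8/5.93) / 0.1142 = 1.390 / 0.1142 = 12.17 h

12.2 h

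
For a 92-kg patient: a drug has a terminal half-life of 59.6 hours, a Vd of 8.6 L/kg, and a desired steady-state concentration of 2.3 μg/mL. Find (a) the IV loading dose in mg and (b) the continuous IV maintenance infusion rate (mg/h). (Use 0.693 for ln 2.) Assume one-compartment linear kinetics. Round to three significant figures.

Vd(total) = 92 kg × 8.6 L/kg = 791.2 L
LD = Vd × C = 791.2 × 2.3 = 1820 mg
CL = 0.693 × Vd / t½ = 0.693 × 791.2 / 59.6 = 9.200 L/h
Infusion rate = CL × Css = 9.200 × 2.3 = 21.16 mg/h

(a) 1820 mg; (b) 21.2 mg/h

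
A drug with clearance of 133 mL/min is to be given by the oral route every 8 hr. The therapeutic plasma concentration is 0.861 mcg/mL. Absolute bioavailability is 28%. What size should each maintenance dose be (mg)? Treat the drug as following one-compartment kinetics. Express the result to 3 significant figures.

196 mg

Convert clearance: 133 mL/min × 60 min/h ÷ 1000 mL/L = 7.980 L/h
At steady state, dose per interval replaces the amount cleared in that interval: F·D/τ = CL·Css.
D = CL × Css × τ / F = 7.980 × 0.861 × 8 / 0.28 = 196.3 mg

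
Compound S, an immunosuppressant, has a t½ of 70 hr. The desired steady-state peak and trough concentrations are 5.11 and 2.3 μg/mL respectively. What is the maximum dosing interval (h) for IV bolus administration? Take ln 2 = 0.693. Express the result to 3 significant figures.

80.6 h

k = 0.693 / t½ = 0.693 / 70 = 0.009900 h⁻¹
Between IV bolus doses, concentration decays as C = C₀·e^(−kτ), so C_peak/C_trough = e^(kτ).
τ_max = ln(C_peak/C_trough) / k = ln(5.11/2.3) / 0.009900 = 0.7983 / 0.009900 = 80.64 h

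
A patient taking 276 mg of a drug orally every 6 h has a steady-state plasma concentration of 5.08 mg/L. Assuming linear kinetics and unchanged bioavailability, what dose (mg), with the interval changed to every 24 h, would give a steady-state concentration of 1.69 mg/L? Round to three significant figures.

367 mg

For first-order elimination, Css ∝ F·D/(CL·τ); F and CL are unchanged, so Css ∝ D/τ.
D₂ = D₁ × (Css,target / Css,current) × (τ₂/τ₁) = 276 × (1.69/5.08) × (24/6) = 367.3 mg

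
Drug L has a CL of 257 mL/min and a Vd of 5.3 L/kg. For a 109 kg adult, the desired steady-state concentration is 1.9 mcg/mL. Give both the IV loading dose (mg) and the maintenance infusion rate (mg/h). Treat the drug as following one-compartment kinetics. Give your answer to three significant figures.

(a) 1100 mg; (b) 29.3 mg/h

Total Vd = 5.3 × 109 = 577.7 L
Loading: fill Vd to C_target → 577.7 L × 1.9 mg/L = 1098 mg
CL = 257 mL/min = 257 × 0.06 = 15.42 L/h
Maintenance: replace elimination → rate = CL × Css = 15.42 × 1.9 = 29.30 mg/h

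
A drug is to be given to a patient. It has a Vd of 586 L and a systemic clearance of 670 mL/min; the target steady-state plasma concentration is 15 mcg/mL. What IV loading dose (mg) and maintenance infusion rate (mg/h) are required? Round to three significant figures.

(a) 8790 mg; (b) 603 mg/h

Loading dose = Vd × C = 586.0 × 15 = 8790 mg
CL = 670 mL/min × 60/1000 = 40.20 L/h
Maintenance: replace elimination → rate = CL × Css = 40.20 × 15 = 603.0 mg/h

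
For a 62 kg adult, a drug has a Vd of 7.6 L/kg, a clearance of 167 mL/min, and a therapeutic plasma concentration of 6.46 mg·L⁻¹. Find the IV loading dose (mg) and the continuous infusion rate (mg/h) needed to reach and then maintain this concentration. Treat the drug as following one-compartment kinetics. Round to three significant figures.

(a) 3040 mg; (b) 64.7 mg/h

Total Vd = 7.6 × 62 = 471.2 L
LD = Vd · C_target = 471.2 × 6.46 = 3044 mg
CL = 167 mL/min × 60/1000 = 10.02 L/h
Infusion rate = 10.02 L/h × 6.46 mg/L = 64.73 mg/h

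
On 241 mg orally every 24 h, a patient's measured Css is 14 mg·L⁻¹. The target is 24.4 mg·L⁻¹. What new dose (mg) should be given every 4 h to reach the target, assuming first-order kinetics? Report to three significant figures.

For first-order elimination, Css ∝ F·D/(CL·τ); F and CL are unchanged, so Css ∝ D/τ.
D₂ = D₁ × (Css,target / Css,current) × (τ₂/τ₁) = 241 × (24.4/14) × (4/24) = 70.00 mg

70.0 mg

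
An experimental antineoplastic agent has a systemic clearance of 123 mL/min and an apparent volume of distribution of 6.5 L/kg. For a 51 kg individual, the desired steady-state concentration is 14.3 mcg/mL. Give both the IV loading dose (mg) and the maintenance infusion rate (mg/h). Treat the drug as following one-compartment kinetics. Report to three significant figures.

Vd(total) = 51 kg × 6.5 L/kg = 331.5 L
Loading: fill Vd to C_target → 331.5 L × 14.3 mg/L = 4740 mg
CL = 123 mL/min × 60/1000 = 7.380 L/h
Infusion rate = 7.380 L/h × 14.3 mg/L = 105.5 mg/h

(a) 4740 mg; (b) 106 mg/h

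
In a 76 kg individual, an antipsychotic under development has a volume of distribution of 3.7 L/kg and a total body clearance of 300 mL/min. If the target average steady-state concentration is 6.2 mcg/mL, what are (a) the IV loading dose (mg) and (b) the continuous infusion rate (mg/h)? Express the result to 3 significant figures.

(a) 1740 mg; (b) 112 mg/h

Vd(total) = 76 kg × 3.7 L/kg = 281.2 L
Loading dose = Vd × C = 281.2 × 6.2 = 1743 mg
Convert clearance: 300 mL/min × 60 min/h ÷ 1000 mL/L = 18.00 L/h
Infusion rate = 18.00 L/h × 6.2 mg/L = 111.6 mg/h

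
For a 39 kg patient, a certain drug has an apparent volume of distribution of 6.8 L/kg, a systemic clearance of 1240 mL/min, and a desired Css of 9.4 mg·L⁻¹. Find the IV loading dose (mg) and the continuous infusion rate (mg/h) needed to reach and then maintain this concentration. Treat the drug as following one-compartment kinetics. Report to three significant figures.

Vd = 6.8 L/kg × 39 kg = 265.2 L
Loading dose = Vd × C = 265.2 × 9.4 = 2493 mg
CL = 1240 mL/min × 60/1000 = 74.40 L/h
Maintenance infusion rate = CL × Css = 74.40 × 9.4 = 699.4 mg/h

(a) 2490 mg; (b) 699 mg/h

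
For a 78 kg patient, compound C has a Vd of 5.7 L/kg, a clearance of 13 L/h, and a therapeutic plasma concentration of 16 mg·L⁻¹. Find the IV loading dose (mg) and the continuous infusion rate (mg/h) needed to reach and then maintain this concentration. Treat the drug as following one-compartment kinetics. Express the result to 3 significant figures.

(a) 7110 mg; (b) 208 mg/h

Vd(total) = 78 kg × 5.7 L/kg = 444.6 L
Loading: fill Vd to C_target → 444.6 L × 16 mg/L = 7114 mg
Infusion rate = 13.00 L/h × 16 mg/L = 208.0 mg/h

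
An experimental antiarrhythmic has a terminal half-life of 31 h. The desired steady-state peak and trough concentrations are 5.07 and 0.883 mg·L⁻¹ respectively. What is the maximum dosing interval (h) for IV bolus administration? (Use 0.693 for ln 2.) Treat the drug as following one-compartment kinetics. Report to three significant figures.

78.2 h

k = 0.693 / t½ = 0.693 / 31 = 0.02235 h⁻¹
Between IV bolus doses, concentration decays as C = C₀·e^(−kτ), so C_peak/C_trough = e^(kτ).
τ_max = ln(C_peak/C_trough) / k = ln(5.07/0.883) / 0.02235 = 1.748 / 0.02235 = 78.21 h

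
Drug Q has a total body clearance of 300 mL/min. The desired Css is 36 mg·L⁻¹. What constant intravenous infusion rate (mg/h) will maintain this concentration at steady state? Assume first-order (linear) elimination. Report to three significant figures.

648 mg/h

CL = 300 mL/min × 60/1000 = 18.00 L/h
Rate = CL × Css = 18.00 × 36 = 648.0 mg/h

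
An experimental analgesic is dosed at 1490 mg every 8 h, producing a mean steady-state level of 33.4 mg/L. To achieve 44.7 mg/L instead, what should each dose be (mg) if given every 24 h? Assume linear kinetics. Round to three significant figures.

For first-order elimination, Css ∝ F·D/(CL·τ); F and CL are unchanged, so Css ∝ D/τ.
D₂ = D₁ × (Css,target / Css,current) × (τ₂/τ₁) = 1490 × (44.7/33.4) × (24/8) = 5982 mg

5980 mg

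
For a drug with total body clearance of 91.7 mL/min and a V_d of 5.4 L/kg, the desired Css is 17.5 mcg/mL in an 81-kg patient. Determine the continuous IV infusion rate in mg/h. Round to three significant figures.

96.3 mg/h

Convert clearance: 91.7 mL/min × 60 min/h ÷ 1000 mL/L = 5.502 L/h
R₀ = 5.502 × 17.5 = 96.29 mg/h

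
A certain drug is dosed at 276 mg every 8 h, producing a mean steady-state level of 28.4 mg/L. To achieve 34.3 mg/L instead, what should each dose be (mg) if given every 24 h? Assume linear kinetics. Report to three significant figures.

1000 mg

With linear kinetics, Css is proportional to dose rate (D/τ) at fixed clearance.
D₂ = D₁ × (Css,target / Css,current) × (τ₂/τ₁) = 276 × (34.3/28.4) × (24/8) = 1000 mg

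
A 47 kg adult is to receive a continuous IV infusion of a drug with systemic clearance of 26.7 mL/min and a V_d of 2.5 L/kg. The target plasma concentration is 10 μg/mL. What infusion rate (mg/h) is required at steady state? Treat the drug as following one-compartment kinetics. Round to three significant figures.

16.0 mg/h

Convert clearance: 26.7 mL/min × 60 min/h ÷ 1000 mL/L = 1.602 L/h
R₀ = 1.602 × 10 = 16.02 mg/h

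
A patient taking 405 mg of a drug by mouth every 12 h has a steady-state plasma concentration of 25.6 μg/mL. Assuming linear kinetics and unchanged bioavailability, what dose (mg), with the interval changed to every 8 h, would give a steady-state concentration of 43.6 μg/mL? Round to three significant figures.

460 mg

For first-order elimination, Css ∝ F·D/(CL·τ); F and CL are unchanged, so Css ∝ D/τ.
D₂ = D₁ × (Css,target / Css,current) × (τ₂/τ₁) = 405 × (43.6/25.6) × (8/12) = 459.8 mg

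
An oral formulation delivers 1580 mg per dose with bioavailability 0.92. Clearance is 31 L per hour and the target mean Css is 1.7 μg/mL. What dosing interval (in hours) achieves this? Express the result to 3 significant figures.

27.6 h

F·D/τ = CL·Css → τ = F·D / (CL·Css).
τ = 0.92 × 1580 / (31 × 1.7) = 27.58 h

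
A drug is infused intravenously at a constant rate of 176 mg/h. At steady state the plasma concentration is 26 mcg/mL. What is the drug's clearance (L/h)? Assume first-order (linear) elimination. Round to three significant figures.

6.77 L/h

At steady state, infusion rate = CL × Css, so CL = rate / Css.
CL = 176 / 26 = 6.769 L/h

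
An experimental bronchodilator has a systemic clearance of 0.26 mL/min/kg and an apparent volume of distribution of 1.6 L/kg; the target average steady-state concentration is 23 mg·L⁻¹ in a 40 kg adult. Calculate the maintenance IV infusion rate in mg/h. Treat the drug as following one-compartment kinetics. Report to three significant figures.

14.4 mg/h

CL = 0.26 mL/min/kg × 40 kg = 10.40 mL/min = 10.40 × 60/1000 = 0.6240 L/h
Infusion rate = CL · Css = 0.6240 L/h × 23 mg/L = 14.35 mg/h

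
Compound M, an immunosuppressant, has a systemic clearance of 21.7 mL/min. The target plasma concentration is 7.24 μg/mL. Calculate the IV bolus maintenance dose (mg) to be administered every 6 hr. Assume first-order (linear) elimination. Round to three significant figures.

56.6 mg

CL = 21.7 mL/min = 21.7 × 0.06 = 1.302 L/h
At steady state, dose per interval replaces the amount cleared in that interval: D/τ = CL·Css.
D = CL × Css × τ = 1.302 × 7.24 × 6 = 56.56 mg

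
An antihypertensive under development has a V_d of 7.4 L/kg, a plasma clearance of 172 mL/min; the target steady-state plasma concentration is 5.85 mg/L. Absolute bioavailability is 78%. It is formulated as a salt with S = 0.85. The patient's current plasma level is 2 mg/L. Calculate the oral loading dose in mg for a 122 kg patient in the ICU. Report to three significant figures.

Total Vd = 7.4 × 122 = 902.8 L
Concentration deficit ΔC = 5.85 − 2 = 3.850 mg/L
LD = Vd × ΔC / F / S = 902.8 × 3.850 / 0.78 / 0.85 = 5243 mg

5240 mg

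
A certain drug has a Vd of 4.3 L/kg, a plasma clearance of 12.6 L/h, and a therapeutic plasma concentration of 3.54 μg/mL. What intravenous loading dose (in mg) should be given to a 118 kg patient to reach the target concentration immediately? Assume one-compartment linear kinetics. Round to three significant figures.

Total Vd = 4.3 × 118 = 507.4 L
LD = Vd × C = 507.4 × 3.540 = 1796 mg

1800 mg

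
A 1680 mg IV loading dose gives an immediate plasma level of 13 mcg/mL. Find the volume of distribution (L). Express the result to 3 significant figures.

Immediately after an IV bolus, C₀ = Dose / Vd, so Vd = Dose / C₀.
Vd = 1680 / 13 = 129.2 L

129 L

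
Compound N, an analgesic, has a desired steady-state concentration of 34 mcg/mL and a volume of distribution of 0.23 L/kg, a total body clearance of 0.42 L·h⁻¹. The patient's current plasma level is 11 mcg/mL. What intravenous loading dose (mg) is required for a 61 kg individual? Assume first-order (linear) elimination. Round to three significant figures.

Vd = 0.23 L/kg × 61 kg = 14.03 L
The loading dose fills Vd to the target concentration; clearance is irrelevant here.
Concentration deficit ΔC = 34 − 11 = 23.00 mg/L
LD = Vd × ΔC = 14.03 × 23.00 = 322.7 mg

323 mg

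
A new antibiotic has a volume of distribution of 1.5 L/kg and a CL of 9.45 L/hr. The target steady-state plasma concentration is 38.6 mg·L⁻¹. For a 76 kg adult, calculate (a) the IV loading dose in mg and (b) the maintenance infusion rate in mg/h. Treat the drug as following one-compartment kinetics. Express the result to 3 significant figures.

(a) 4400 mg; (b) 365 mg/h

Vd(total) = 76 kg × 1.5 L/kg = 114.0 L
Loading dose = Vd × C = 114.0 × 38.6 = 4400 mg
Maintenance infusion rate = CL × Css = 9.450 × 38.6 = 364.8 mg/h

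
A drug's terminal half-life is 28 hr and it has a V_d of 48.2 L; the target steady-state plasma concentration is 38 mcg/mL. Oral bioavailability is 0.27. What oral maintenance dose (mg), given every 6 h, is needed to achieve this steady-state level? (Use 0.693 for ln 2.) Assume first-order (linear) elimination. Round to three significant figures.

1010 mg

CL = ln 2 · Vd / t½ = 0.693 × 48.20 / 28 = 1.193 L/h
D = CL × Css × τ / F = 1.193 × 38 × 6 / 0.27 = 1007 mg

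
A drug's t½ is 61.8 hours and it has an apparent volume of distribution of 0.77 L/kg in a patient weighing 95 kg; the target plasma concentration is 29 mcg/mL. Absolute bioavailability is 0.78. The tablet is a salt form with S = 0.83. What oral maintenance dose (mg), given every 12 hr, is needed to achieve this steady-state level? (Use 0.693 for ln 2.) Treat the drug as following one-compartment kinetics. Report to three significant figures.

Vd(total) = 95 kg × 0.77 L/kg = 73.15 L
k = 0.693/61.8 = 0.01121 h⁻¹, so CL = k·Vd = 0.01121 × 73.15 = 0.8200 L/h
D = CL × Css × τ / F / S = 0.8200 × 29 × 12 / 0.78 / 0.83 = 440.8 mg

441 mg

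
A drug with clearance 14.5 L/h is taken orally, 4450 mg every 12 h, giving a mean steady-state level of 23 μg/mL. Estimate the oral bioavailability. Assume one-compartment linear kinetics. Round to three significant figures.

0.899

F·D/τ = CL·Css at steady state → F = CL·Css·τ / D.
F = 14.5 × 23 × 12 / 4450 = 0.899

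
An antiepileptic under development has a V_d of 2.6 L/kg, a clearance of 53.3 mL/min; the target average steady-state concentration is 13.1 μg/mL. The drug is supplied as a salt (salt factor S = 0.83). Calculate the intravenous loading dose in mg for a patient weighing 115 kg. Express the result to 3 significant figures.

4720 mg

Vd(total) = 115 kg × 2.6 L/kg = 299.0 L
LD = Vd × C / S = 299.0 × 13.10 / 0.83 = 4719 mg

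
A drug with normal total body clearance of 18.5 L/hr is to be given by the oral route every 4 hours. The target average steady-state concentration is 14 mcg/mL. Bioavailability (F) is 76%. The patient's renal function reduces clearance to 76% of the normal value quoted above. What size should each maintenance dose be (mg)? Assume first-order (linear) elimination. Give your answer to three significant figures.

1040 mg

Patient clearance = 0.76 × 18.50 = 14.06 L/h
D = CL × Css × τ / F = 14.06 × 14 × 4 / 0.76 = 1036 mg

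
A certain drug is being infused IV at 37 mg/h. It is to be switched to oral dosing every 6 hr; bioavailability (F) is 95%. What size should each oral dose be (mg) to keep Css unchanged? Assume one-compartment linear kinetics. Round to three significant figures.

To maintain the same Css, the systemic dosing rate must be unchanged: F·D/τ = infusion rate.
D = rate × τ / F = 37 × 6 / 0.95 = 233.7 mg

234 mg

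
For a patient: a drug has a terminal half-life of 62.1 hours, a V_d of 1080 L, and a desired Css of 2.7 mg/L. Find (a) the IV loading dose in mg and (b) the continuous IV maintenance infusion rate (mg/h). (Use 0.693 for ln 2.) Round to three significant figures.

(a) 2920 mg; (b) 32.5 mg/h

LD = Vd × C = 1080 × 2.7 = 2916 mg
CL = 0.693 × Vd / t½ = 0.693 × 1080 / 62.1 = 12.05 L/h
Infusion rate = CL × Css = 12.05 × 2.7 = 32.54 mg/h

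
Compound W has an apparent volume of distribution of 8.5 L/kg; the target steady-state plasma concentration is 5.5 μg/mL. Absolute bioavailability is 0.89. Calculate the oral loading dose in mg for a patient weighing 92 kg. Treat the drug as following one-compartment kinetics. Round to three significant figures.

4830 mg

Vd(total) = 92 kg × 8.5 L/kg = 782.0 L
LD = Vd × C / F = 782.0 × 5.500 / 0.89 = 4833 mg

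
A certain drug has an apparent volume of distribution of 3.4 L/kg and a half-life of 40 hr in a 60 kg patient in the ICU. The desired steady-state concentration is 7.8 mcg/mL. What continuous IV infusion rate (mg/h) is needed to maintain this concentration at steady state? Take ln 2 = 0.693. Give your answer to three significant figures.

27.6 mg/h

Vd = 3.4 L/kg × 60 kg = 204.0 L
k = 0.693/40 = 0.01733 h⁻¹, so CL = k·Vd = 0.01733 × 204.0 = 3.535 L/h
Infusion rate = CL × Css = 3.535 × 7.8 = 27.57 mg/h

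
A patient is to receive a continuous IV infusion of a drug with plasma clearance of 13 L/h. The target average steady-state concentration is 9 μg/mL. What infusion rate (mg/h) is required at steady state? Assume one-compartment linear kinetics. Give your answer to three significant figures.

At steady state, infusion rate equals elimination rate: rate in = CL × Css.
R₀ = 13.00 × 9 = 117.0 mg/h

117 mg/h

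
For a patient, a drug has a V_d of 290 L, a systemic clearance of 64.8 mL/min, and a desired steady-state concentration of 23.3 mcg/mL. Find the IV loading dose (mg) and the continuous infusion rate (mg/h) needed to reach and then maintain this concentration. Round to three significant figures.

Loading: fill Vd to C_target → 290.0 L × 23.3 mg/L = 6757 mg
CL = 64.8 mL/min × 60/1000 = 3.888 L/h
Infusion rate = 3.888 L/h × 23.3 mg/L = 90.59 mg/h

(a) 6760 mg; (b) 90.6 mg/h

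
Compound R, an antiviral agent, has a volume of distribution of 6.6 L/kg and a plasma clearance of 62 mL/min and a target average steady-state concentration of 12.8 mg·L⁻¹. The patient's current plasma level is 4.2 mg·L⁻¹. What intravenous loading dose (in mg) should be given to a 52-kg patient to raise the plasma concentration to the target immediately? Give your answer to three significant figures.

Vd = 6.6 L/kg × 52 kg = 343.2 L
Concentration deficit ΔC = 12.8 − 4.2 = 8.600 mg/L
LD = Vd × ΔC = 343.2 × 8.600 = 2952 mg

2950 mg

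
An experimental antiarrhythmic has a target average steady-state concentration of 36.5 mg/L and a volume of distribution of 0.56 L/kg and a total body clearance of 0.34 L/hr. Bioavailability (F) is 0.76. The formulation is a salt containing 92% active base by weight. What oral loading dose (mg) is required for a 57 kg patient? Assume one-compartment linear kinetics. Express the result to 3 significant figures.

1670 mg

Vd = 0.56 L/kg × 57 kg = 31.92 L
The loading dose fills Vd to the target concentration; clearance is irrelevant here.
LD = Vd × C / F / S = 31.92 × 36.50 / 0.76 / 0.92 = 1666 mg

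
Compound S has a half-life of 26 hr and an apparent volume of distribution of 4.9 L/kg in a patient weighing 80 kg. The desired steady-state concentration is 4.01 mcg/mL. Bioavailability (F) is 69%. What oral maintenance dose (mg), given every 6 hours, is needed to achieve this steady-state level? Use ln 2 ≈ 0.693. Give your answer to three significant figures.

364 mg

Vd = 4.9 L/kg × 80 kg = 392.0 L
CL = ln 2 · Vd / t½ = 0.693 × 392.0 / 26 = 10.45 L/h
D = CL × Css × τ / F = 10.45 × 4.01 × 6 / 0.69 = 364.4 mg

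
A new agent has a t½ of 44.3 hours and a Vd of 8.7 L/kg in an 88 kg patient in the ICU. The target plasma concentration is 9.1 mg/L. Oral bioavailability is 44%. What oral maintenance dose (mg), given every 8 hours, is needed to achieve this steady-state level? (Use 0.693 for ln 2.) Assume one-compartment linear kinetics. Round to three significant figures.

1980 mg

Vd(total) = 88 kg × 8.7 L/kg = 765.6 L
CL = 0.693 × Vd / t½ = 0.693 × 765.6 / 44.3 = 11.98 L/h
D = CL × Css × τ / F = 11.98 × 9.1 × 8 / 0.44 = 1982 mg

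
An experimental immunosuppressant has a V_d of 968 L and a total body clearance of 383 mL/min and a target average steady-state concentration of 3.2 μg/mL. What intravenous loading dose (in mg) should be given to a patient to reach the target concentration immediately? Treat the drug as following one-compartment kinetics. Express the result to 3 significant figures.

3100 mg

LD = Vd × C = 968.0 × 3.200 = 3098 mg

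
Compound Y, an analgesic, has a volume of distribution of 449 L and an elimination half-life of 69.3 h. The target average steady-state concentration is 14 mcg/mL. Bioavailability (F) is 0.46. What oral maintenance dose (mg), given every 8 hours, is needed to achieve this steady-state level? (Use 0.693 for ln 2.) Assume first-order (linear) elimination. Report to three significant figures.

k = 0.693/69.3 = 0.01000 h⁻¹, so CL = k·Vd = 0.01000 × 449.0 = 4.490 L/h
D = CL × Css × τ / F = 4.490 × 14 × 8 / 0.46 = 1093 mg

1090 mg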